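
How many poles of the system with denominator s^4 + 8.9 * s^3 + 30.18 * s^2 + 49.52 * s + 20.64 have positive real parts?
s^4 + 8.9*s^3 + 30.18*s^2 + 49.52*s + 20.64 = (s + 0.6)(s + 4.3)(s^2 + 4*s + 8). Poles: -0.6, -2 + 2j, -2 - 2j, -4.3. RHP poles (Re>0): 0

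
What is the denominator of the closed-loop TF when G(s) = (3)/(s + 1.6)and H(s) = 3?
Characteristic poly = G_den * H_den + G_num * H_num = (s + 1.6) + (9) = s + 10.6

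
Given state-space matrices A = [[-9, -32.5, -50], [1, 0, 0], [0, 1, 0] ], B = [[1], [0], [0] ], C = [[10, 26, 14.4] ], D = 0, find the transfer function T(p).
T(p) = C(pI - A)⁻¹B + D.
Characteristic polynomial det(pI - A) = p^3 + 9*p^2 + 32.5*p + 50.
Numerator from C·adj(pI-A)·B + D·det(pI-A) = 10*p^2 + 26*p + 14.4.
T(p) = (10*p^2 + 26*p + 14.4)/(p^3 + 9*p^2 + 32.5*p + 50)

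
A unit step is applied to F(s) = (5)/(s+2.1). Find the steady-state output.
FVT: lim_{t→∞} y(t) = lim_{s→0} s*Y(s) where Y(s) = F(s)/s.
= lim_{s→0} F(s) = F(0) = num(0)/den(0) = 5/2.1 = 2.381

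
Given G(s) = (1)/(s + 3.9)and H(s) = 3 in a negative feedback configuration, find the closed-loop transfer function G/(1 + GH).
Closed-loop T = G/(1+GH).
Numerator: G_num * H_den = 1.
Denominator: G_den * H_den + G_num * H_num = (s + 3.9) + (3) = s + 6.9.
T(s) = (1)/(s + 6.9)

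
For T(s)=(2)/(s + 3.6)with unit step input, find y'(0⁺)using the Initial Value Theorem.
IVT: y'(0⁺) = lim_{s→∞} s²·Y(s) = lim_{s→∞} s·T(s).
deg(num) = 0, deg(den) = 1, relative degree = 1, so s·T(s) → (leading num)/(leading den) = 2/1 = 2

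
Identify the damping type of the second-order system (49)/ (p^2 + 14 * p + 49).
Standard form: ωn²/(p²+2ζωn·p+ωn²) gives ωn=7, ζ=1.
Critically damped (ζ = 1)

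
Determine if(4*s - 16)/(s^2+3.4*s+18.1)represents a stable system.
Denominator: s^2 + 3.4*s + 18.1. Poles: -1.7 + 3.9j, -1.7 - 3.9j. All Re(p)<0: Yes (stable)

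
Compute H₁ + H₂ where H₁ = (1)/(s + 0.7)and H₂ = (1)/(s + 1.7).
Parallel: H = H₁ + H₂ = (n₁·d₂ + n₂·d₁)/(d₁·d₂).
n₁·d₂ = s + 1.7. n₂·d₁ = s + 0.7. Sum = 2*s + 2.4. d₁·d₂ = s^2 + 2.4*s + 1.19.
H(s) = (2*s + 2.4)/(s^2 + 2.4*s + 1.19)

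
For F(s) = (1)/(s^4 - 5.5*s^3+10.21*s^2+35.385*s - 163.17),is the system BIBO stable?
Denominator: s^4 - 5.5*s^3 + 10.21*s^2 + 35.385*s - 163.17 = (s - 3.5)(s + 2.8)(s^2 - 4.8*s + 16.65). Poles: -2.8, 2.4 + 3.3j, 2.4 - 3.3j, 3.5. All Re(p)<0: No (unstable)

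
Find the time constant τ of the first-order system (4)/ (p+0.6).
First-order system: τ = -1/pole. Pole = -0.6. τ = -1/(-0.6) = 1.667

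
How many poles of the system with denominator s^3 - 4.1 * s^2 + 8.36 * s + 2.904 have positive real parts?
s^3 - 4.1*s^2 + 8.36*s + 2.904 = (s + 0.3)(s^2 - 4.4*s + 9.68). Poles: -0.3, 2.2 + 2.2j, 2.2 - 2.2j. RHP poles (Re>0): 2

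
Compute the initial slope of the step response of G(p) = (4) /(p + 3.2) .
IVT: y'(0⁺) = lim_{p→∞} p²·Y(p) = lim_{p→∞} p·G(p).
deg(num) = 0, deg(den) = 1, relative degree = 1, so p·G(p) → (leading num)/(leading den) = 4/1 = 4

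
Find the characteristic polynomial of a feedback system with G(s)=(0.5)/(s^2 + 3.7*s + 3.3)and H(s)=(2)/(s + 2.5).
Characteristic poly = G_den * H_den + G_num * H_num = (s^3 + 6.2*s^2 + 12.55*s + 8.25) + (1) = s^3 + 6.2*s^2 + 12.55*s + 9.25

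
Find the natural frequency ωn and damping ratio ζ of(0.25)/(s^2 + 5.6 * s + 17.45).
Underdamped: complex pole -2.8 + 3.1j. ωn = |pole| = 4.177, ζ = -Re(pole)/ωn = 0.6703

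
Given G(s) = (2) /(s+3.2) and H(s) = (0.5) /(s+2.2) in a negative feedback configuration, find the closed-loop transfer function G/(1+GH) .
Closed-loop T = G/(1+GH).
Numerator: G_num * H_den = 2*s + 4.4.
Denominator: G_den * H_den + G_num * H_num = (s^2 + 5.4*s + 7.04) + (1) = s^2 + 5.4*s + 8.04.
T(s) = (2*s + 4.4)/(s^2 + 5.4*s + 8.04)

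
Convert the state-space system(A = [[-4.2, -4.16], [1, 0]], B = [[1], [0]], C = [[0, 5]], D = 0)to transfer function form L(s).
L(s) = C(sI - A)⁻¹B + D.
Characteristic polynomial det(sI - A) = s^2 + 4.2*s + 4.16.
Numerator from C·adj(sI-A)·B + D·det(sI-A) = 5.
L(s) = (5)/(s^2 + 4.2*s + 4.16)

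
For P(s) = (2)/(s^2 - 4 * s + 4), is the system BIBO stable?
Denominator: s^2 - 4*s + 4 = (s - 2)(s - 2). Poles: 2, 2. All Re(p)<0: No (unstable)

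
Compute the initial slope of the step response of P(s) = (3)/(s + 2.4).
IVT: y'(0⁺) = lim_{s→∞} s²·Y(s) = lim_{s→∞} s·P(s).
deg(num) = 0, deg(den) = 1, relative degree = 1, so s·P(s) → (leading num)/(leading den) = 3/1 = 3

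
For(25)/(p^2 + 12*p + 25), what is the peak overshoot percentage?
Standard form: ωn²/(p²+2ζωn·p+ωn²) → ωn = 5, ζ = 1.2.
ζ ≥ 1, so the response is non-oscillatory: peak overshoot = 0%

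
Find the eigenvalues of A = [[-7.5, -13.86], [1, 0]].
Eigenvalues solve det(λI - A) = 0.
Characteristic polynomial: λ^2 + 7.5*λ + 13.86 = 0.
Factor: (λ + 3.3)(λ + 4.2) = 0.
Roots: -3.3, -4.2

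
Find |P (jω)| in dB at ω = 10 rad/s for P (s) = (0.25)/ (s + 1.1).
Substitute s = j*10: P(j10) = 0.00271712 - 0.0247011j.
|P(j10)| = sqrt(Re² + Im²) = 0.02485.
20*log₁₀(0.02485) = -32.09 dB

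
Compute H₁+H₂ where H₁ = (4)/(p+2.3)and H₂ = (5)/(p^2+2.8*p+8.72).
Parallel: H = H₁ + H₂ = (n₁·d₂ + n₂·d₁)/(d₁·d₂).
n₁·d₂ = 4*p^2 + 11.2*p + 34.88. n₂·d₁ = 5*p + 11.5. Sum = 4*p^2 + 16.2*p + 46.38. d₁·d₂ = p^3 + 5.1*p^2 + 15.16*p + 20.056.
H(p) = (4*p^2 + 16.2*p + 46.38)/(p^3 + 5.1*p^2 + 15.16*p + 20.056)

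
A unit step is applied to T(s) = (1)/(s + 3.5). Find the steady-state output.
FVT: lim_{t→∞} y(t) = lim_{s→0} s*Y(s) where Y(s) = T(s)/s.
= lim_{s→0} T(s) = T(0) = num(0)/den(0) = 1/3.5 = 0.2857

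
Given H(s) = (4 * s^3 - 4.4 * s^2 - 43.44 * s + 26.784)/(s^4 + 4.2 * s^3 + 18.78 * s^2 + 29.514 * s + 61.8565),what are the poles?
Set denominator = 0: s^4 + 4.2*s^3 + 18.78*s^2 + 29.514*s + 61.8565 = (s^2 + 3.4*s + 9.65)(s^2 + 0.8*s + 6.41) = 0 → Poles: -0.4 + 2.5j, -0.4 - 2.5j, -1.7 + 2.6j, -1.7 - 2.6j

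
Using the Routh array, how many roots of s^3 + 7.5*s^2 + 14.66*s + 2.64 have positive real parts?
Routh array:
s^3: [1, 14.66]; s^2: [7.5, 2.64]; s^1: [14.308]; s^0: [2.64]
First column: [1, 7.5, 14.308, 2.64]. Sign changes = RHP roots = 0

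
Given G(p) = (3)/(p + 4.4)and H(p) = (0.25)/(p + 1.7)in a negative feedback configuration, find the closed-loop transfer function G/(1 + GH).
Closed-loop T = G/(1+GH).
Numerator: G_num * H_den = 3*p + 5.1.
Denominator: G_den * H_den + G_num * H_num = (p^2 + 6.1*p + 7.48) + (0.75) = p^2 + 6.1*p + 8.23.
T(p) = (3*p + 5.1)/(p^2 + 6.1*p + 8.23)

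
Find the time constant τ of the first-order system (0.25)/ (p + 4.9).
First-order system: τ = -1/pole. Pole = -4.9. τ = -1/(-4.9) = 0.2041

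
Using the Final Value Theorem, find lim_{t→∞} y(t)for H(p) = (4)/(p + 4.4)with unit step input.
FVT: lim_{t→∞} y(t) = lim_{p→0} p*Y(p) where Y(p) = H(p)/p.
= lim_{p→0} H(p) = H(0) = num(0)/den(0) = 4/4.4 = 0.9091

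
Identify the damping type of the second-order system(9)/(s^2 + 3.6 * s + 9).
Standard form: ωn²/(s²+2ζωn·s+ωn²) gives ωn=3, ζ=0.6.
Underdamped (ζ = 0.6 < 1)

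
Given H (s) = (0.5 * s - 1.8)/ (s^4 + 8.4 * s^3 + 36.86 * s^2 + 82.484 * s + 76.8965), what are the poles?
Set denominator = 0: s^4 + 8.4*s^3 + 36.86*s^2 + 82.484*s + 76.8965 = (s^2 + 4*s + 13.61)(s^2 + 4.4*s + 5.65) = 0 → Poles: -2 + 3.1j, -2 - 3.1j, -2.2 + 0.9j, -2.2 - 0.9j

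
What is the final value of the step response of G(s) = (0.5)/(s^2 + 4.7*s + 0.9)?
FVT: lim_{t→∞} y(t) = lim_{s→0} s*Y(s) where Y(s) = G(s)/s.
= lim_{s→0} G(s) = G(0) = num(0)/den(0) = 0.5/0.9 = 0.5556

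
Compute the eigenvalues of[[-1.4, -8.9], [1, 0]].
Eigenvalues solve det(λI - A) = 0.
Characteristic polynomial: λ^2 + 1.4*λ + 8.9 = 0.
Roots: -0.7 + 2.9j, -0.7 - 2.9j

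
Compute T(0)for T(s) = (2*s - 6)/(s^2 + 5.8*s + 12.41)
DC gain = T(0) = num(0)/den(0) = -6/12.41 = -0.4835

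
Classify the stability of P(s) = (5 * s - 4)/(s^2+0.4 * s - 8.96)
Denominator: s^2 + 0.4*s - 8.96 = (s - 2.8)(s + 3.2). Poles: -3.2, 2.8. Unstable (1 pole(s) in RHP)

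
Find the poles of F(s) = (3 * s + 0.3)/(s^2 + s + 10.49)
Set denominator = 0: s^2 + s + 10.49 = 0 → Poles: -0.5 + 3.2j, -0.5 - 3.2j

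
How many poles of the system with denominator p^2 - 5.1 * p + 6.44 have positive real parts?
p^2 - 5.1*p + 6.44 = (p - 2.3)(p - 2.8). Poles: 2.3, 2.8. RHP poles (Re>0): 2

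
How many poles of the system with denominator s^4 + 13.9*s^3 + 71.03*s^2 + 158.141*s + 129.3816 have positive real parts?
s^4 + 13.9*s^3 + 71.03*s^2 + 158.141*s + 129.3816 = (s + 3.7)(s + 3.1)(s + 2.4)(s + 4.7). Poles: -2.4, -3.1, -3.7, -4.7. RHP poles (Re>0): 0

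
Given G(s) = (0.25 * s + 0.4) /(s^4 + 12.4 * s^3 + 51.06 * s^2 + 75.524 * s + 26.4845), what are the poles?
Set denominator = 0: s^4 + 12.4*s^3 + 51.06*s^2 + 75.524*s + 26.4845 = (s + 4.9)(s + 0.5)(s + 4.7)(s + 2.3) = 0 → Poles: -0.5, -2.3, -4.7, -4.9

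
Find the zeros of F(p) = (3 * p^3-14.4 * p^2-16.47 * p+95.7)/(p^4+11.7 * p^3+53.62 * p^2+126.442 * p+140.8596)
Set numerator = 0: 3*p^3 - 14.4*p^2 - 16.47*p + 95.7 = 3*(p + 2.5)(p - 4.4)(p - 2.9) = 0 → Zeros: -2.5, 2.9, 4.4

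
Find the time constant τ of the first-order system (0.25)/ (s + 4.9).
First-order system: τ = -1/pole. Pole = -4.9. τ = -1/(-4.9) = 0.2041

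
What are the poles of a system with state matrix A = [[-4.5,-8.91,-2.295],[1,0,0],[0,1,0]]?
Eigenvalues solve det(λI - A) = 0.
Characteristic polynomial: λ^3 + 4.5*λ^2 + 8.91*λ + 2.295 = 0.
Factor: (λ + 0.3)(λ^2 + 4.2*λ + 7.65) = 0.
Roots: -0.3, -2.1 + 1.8j, -2.1 - 1.8j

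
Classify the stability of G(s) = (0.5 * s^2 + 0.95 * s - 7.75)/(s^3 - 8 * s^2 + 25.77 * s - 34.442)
Denominator: s^3 - 8*s^2 + 25.77*s - 34.442 = (s - 3.4)(s^2 - 4.6*s + 10.13). Poles: 2.3 + 2.2j, 2.3 - 2.2j, 3.4. Unstable (3 pole(s) in RHP)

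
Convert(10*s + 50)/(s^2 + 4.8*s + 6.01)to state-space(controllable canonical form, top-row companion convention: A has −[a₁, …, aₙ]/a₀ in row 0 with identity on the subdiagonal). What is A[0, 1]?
Reachable canonical form for den = s^2 + 4.8*s + 6.01: top row of A = -[a₁,a₂,...,aₙ]/a₀, ones on the subdiagonal, zeros elsewhere.
A = [[-4.8, -6.01], [1, 0]].
A[0,1] = -6.01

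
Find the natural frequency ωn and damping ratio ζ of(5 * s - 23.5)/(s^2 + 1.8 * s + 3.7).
Underdamped: complex pole -0.9 + 1.7j. ωn = |pole| = 1.924, ζ = -Re(pole)/ωn = 0.4679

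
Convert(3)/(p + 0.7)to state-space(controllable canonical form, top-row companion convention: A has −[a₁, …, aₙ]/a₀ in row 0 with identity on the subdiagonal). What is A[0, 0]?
Reachable canonical form for den = p + 0.7: top row of A = -[a₁,a₂,...,aₙ]/a₀, ones on the subdiagonal, zeros elsewhere.
A = [[-0.7]].
A[0,0] = -0.7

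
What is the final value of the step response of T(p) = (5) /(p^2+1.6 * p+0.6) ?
FVT: lim_{t→∞} y(t) = lim_{p→0} p*Y(p) where Y(p) = T(p)/p.
= lim_{p→0} T(p) = T(0) = num(0)/den(0) = 5/0.6 = 8.333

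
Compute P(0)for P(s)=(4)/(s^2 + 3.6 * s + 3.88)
DC gain = P(0) = num(0)/den(0) = 4/3.88 = 1.031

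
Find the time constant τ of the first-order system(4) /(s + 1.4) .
First-order system: τ = -1/pole. Pole = -1.4. τ = -1/(-1.4) = 0.7143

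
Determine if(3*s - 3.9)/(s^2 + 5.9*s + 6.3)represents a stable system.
Denominator: s^2 + 5.9*s + 6.3 = (s + 4.5)(s + 1.4). Poles: -1.4, -4.5. All Re(p)<0: Yes (stable)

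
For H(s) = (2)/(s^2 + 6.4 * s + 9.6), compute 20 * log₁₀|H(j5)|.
Substitute s = j*5: H(j5) = -0.024422 - 0.0507469j.
|H(j5)| = sqrt(Re² + Im²) = 0.05632.
20*log₁₀(0.05632) = -24.99 dB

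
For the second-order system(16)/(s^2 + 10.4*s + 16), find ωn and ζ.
Standard form: ωn²/(s²+2ζωn·s+ωn²).
const=16=ωn² → ωn=4, s coeff=10.4=2ζωn → ζ=1.3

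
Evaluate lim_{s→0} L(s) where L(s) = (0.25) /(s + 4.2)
DC gain = L(0) = num(0)/den(0) = 0.25/4.2 = 0.05952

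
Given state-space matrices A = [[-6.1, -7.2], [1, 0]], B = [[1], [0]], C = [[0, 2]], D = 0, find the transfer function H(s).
H(s) = C(sI - A)⁻¹B + D.
Characteristic polynomial det(sI - A) = s^2 + 6.1*s + 7.2.
Numerator from C·adj(sI-A)·B + D·det(sI-A) = 2.
H(s) = (2)/(s^2 + 6.1*s + 7.2)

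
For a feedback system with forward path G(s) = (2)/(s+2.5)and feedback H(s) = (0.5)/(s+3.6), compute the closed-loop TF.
Closed-loop T = G/(1+GH).
Numerator: G_num * H_den = 2*s + 7.2.
Denominator: G_den * H_den + G_num * H_num = (s^2 + 6.1*s + 9) + (1) = s^2 + 6.1*s + 10.
T(s) = (2*s + 7.2)/(s^2 + 6.1*s + 10)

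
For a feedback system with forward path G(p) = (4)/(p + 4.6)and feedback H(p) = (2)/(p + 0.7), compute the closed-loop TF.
Closed-loop T = G/(1+GH).
Numerator: G_num * H_den = 4*p + 2.8.
Denominator: G_den * H_den + G_num * H_num = (p^2 + 5.3*p + 3.22) + (8) = p^2 + 5.3*p + 11.22.
T(p) = (4*p + 2.8)/(p^2 + 5.3*p + 11.22)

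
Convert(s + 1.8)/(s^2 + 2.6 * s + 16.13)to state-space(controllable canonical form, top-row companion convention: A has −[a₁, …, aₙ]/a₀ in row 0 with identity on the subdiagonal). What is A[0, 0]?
Reachable canonical form for den = s^2 + 2.6*s + 16.13: top row of A = -[a₁,a₂,...,aₙ]/a₀, ones on the subdiagonal, zeros elsewhere.
A = [[-2.6, -16.13], [1, 0]].
A[0,0] = -2.6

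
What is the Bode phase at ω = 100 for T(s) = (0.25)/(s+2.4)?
Substitute s = j*100: T(j100) = 5.99655e-05 - 0.00249856j.
∠T(j100) = atan2(Im, Re) = atan2(-0.00249856, 5.99655e-05) = -88.63°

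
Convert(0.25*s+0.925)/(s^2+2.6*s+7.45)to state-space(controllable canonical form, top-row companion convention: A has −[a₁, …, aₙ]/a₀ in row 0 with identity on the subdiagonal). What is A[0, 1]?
Reachable canonical form for den = s^2 + 2.6*s + 7.45: top row of A = -[a₁,a₂,...,aₙ]/a₀, ones on the subdiagonal, zeros elsewhere.
A = [[-2.6, -7.45], [1, 0]].
A[0,1] = -7.45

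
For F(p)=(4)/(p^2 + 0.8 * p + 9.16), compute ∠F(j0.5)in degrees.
Substitute p = j*0.5: F(j0.5) = 0.448031 - 0.0201136j.
∠F(j0.5) = atan2(Im, Re) = atan2(-0.0201136, 0.448031) = -2.57°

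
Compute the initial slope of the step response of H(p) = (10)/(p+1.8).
IVT: y'(0⁺) = lim_{p→∞} p²·Y(p) = lim_{p→∞} p·H(p).
deg(num) = 0, deg(den) = 1, relative degree = 1, so p·H(p) → (leading num)/(leading den) = 10/1 = 10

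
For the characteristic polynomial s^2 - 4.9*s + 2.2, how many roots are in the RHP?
s^2 - 4.9*s + 2.2 = (s - 4.4)(s - 0.5). Poles: 0.5, 4.4. RHP poles (Re>0): 2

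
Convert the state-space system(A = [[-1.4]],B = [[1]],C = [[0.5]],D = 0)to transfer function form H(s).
H(s) = C(sI - A)⁻¹B + D.
Characteristic polynomial det(sI - A) = s + 1.4.
Numerator from C·adj(sI-A)·B + D·det(sI-A) = 0.5.
H(s) = (0.5)/(s + 1.4)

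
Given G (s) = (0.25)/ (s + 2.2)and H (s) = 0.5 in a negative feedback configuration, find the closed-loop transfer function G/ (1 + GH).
Closed-loop T = G/(1+GH).
Numerator: G_num * H_den = 0.25.
Denominator: G_den * H_den + G_num * H_num = (s + 2.2) + (0.125) = s + 2.325.
T(s) = (0.25)/(s + 2.325)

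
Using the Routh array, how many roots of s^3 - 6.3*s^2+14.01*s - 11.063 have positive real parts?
Routh array:
s^3: [1, 14.01]; s^2: [-6.3, -11.063]; s^1: [12.254]; s^0: [-11.063]
First column: [1, -6.3, 12.254, -11.063]. Sign changes = RHP roots = 3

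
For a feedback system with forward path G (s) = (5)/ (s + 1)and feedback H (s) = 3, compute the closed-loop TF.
Closed-loop T = G/(1+GH).
Numerator: G_num * H_den = 5.
Denominator: G_den * H_den + G_num * H_num = (s + 1) + (15) = s + 16.
T(s) = (5)/(s + 16)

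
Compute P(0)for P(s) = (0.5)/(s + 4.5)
DC gain = P(0) = num(0)/den(0) = 0.5/4.5 = 0.1111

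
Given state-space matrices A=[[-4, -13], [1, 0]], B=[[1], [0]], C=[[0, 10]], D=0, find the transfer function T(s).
T(s) = C(sI - A)⁻¹B + D.
Characteristic polynomial det(sI - A) = s^2 + 4*s + 13.
Numerator from C·adj(sI-A)·B + D·det(sI-A) = 10.
T(s) = (10)/(s^2 + 4*s + 13)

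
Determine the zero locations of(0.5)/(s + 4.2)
Numerator is a nonzero constant (0.5) → Zeros: none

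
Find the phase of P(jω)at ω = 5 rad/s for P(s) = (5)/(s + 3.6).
Substitute s = j*5: P(j5) = 0.474183 - 0.658588j.
∠P(j5) = atan2(Im, Re) = atan2(-0.658588, 0.474183) = -54.25°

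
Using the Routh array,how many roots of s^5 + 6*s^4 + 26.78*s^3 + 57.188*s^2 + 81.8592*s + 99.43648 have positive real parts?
Routh array:
s^5: [1, 26.78, 81.8592]; s^4: [6, 57.188, 99.43648]; s^3: [17.2487, 65.2865]; s^2: [34.4779, 99.43648]; s^1: [15.5402]; s^0: [99.43648]
First column: [1, 6, 17.2487, 34.4779, 15.5402, 99.43648]. Sign changes = RHP roots = 0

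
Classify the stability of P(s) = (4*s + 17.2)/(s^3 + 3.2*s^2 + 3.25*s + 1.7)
Denominator: s^3 + 3.2*s^2 + 3.25*s + 1.7 = (s + 2)(s^2 + 1.2*s + 0.85). Poles: -0.6 + 0.7j, -0.6 - 0.7j, -2. Stable (all poles in LHP)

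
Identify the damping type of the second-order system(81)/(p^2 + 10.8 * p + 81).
Standard form: ωn²/(p²+2ζωn·p+ωn²) gives ωn=9, ζ=0.6.
Underdamped (ζ = 0.6 < 1)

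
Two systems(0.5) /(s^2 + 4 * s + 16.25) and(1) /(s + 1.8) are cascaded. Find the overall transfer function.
Series: H = H₁ · H₂ = (n₁·n₂)/(d₁·d₂).
Num: n₁·n₂ = 0.5. Den: d₁·d₂ = s^3 + 5.8*s^2 + 23.45*s + 29.25.
H(s) = (0.5)/(s^3 + 5.8*s^2 + 23.45*s + 29.25)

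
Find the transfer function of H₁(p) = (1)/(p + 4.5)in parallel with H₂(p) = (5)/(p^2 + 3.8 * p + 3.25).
Parallel: H = H₁ + H₂ = (n₁·d₂ + n₂·d₁)/(d₁·d₂).
n₁·d₂ = p^2 + 3.8*p + 3.25. n₂·d₁ = 5*p + 22.5. Sum = p^2 + 8.8*p + 25.75. d₁·d₂ = p^3 + 8.3*p^2 + 20.35*p + 14.625.
H(p) = (p^2 + 8.8*p + 25.75)/(p^3 + 8.3*p^2 + 20.35*p + 14.625)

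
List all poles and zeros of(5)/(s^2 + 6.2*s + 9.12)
Set denominator = 0: s^2 + 6.2*s + 9.12 = (s + 2.4)(s + 3.8) = 0 → Poles: -2.4, -3.8
Numerator is a nonzero constant (5) → Zeros: none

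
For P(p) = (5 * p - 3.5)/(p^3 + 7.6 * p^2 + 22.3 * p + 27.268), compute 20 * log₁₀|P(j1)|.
Substitute p = j*1: P(j1) = 0.044808 + 0.205694j.
|P(j1)| = sqrt(Re² + Im²) = 0.2105.
20*log₁₀(0.2105) = -13.53 dB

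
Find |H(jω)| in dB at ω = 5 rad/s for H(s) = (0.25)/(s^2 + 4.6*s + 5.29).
Substitute s = j*5: H(j5) = -0.00537067 - 0.00626714j.
|H(j5)| = sqrt(Re² + Im²) = 0.008254.
20*log₁₀(0.008254) = -41.67 dB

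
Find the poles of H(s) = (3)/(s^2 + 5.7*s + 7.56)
Set denominator = 0: s^2 + 5.7*s + 7.56 = (s + 2.1)(s + 3.6) = 0 → Poles: -2.1, -3.6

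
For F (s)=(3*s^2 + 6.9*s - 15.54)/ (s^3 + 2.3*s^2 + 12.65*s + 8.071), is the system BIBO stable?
Denominator: s^3 + 2.3*s^2 + 12.65*s + 8.071 = (s + 0.7)(s^2 + 1.6*s + 11.53). Poles: -0.7, -0.8 + 3.3j, -0.8 - 3.3j. All Re(p)<0: Yes (stable)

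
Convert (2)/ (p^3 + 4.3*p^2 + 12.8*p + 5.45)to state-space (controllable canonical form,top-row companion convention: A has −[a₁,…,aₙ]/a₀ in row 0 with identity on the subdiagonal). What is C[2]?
Reachable canonical form: C = numerator coefficients (right-aligned, zero-padded to length n).
num = 2, C = [[0, 0, 2]].
C[2] = 2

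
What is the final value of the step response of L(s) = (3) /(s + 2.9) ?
FVT: lim_{t→∞} y(t) = lim_{s→0} s*Y(s) where Y(s) = L(s)/s.
= lim_{s→0} L(s) = L(0) = num(0)/den(0) = 3/2.9 = 1.034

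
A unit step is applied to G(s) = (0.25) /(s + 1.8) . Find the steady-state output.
FVT: lim_{t→∞} y(t) = lim_{s→0} s*Y(s) where Y(s) = G(s)/s.
= lim_{s→0} G(s) = G(0) = num(0)/den(0) = 0.25/1.8 = 0.1389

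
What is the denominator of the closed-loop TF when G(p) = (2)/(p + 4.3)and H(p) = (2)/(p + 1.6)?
Characteristic poly = G_den * H_den + G_num * H_num = (p^2 + 5.9*p + 6.88) + (4) = p^2 + 5.9*p + 10.88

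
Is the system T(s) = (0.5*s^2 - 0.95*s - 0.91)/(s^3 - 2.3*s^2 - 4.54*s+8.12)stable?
Denominator: s^3 - 2.3*s^2 - 4.54*s + 8.12 = (s - 2.9)(s - 1.4)(s + 2). Poles: -2, 1.4, 2.9. All Re(p)<0: No (unstable)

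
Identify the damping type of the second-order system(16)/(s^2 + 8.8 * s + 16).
Standard form: ωn²/(s²+2ζωn·s+ωn²) gives ωn=4, ζ=1.1.
Overdamped (ζ = 1.1 > 1)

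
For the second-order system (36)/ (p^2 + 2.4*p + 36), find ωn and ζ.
Standard form: ωn²/(p²+2ζωn·p+ωn²).
const=36=ωn² → ωn=6, p coeff=2.4=2ζωn → ζ=0.2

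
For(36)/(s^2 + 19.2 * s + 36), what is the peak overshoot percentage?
Standard form: ωn²/(s²+2ζωn·s+ωn²) → ωn = 6, ζ = 1.6.
ζ ≥ 1, so the response is non-oscillatory: peak overshoot = 0%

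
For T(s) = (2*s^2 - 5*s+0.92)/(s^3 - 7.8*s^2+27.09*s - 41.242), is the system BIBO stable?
Denominator: s^3 - 7.8*s^2 + 27.09*s - 41.242 = (s - 3.4)(s^2 - 4.4*s + 12.13). Poles: 2.2 + 2.7j, 2.2 - 2.7j, 3.4. All Re(p)<0: No (unstable)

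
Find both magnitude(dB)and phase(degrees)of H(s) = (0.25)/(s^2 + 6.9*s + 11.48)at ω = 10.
Substitute s = j*10: H(j10) = -0.0017568 - 0.0013694j.
|H| = 20*log₁₀(sqrt(Re²+Im²)) = -53.04 dB.
∠H = atan2(Im, Re) = -142.06°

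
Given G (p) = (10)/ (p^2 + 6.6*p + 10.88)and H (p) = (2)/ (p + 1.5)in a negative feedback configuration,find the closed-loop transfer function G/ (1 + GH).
Closed-loop T = G/(1+GH).
Numerator: G_num * H_den = 10*p + 15.
Denominator: G_den * H_den + G_num * H_num = (p^3 + 8.1*p^2 + 20.78*p + 16.32) + (20) = p^3 + 8.1*p^2 + 20.78*p + 36.32.
T(p) = (10*p + 15)/(p^3 + 8.1*p^2 + 20.78*p + 36.32)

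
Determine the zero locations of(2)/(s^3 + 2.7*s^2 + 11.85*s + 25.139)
Numerator is a nonzero constant (2) → Zeros: none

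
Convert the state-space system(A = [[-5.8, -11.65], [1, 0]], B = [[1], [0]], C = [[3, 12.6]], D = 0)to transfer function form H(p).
H(p) = C(pI - A)⁻¹B + D.
Characteristic polynomial det(pI - A) = p^2 + 5.8*p + 11.65.
Numerator from C·adj(pI-A)·B + D·det(pI-A) = 3*p + 12.6.
H(p) = (3*p + 12.6)/(p^2 + 5.8*p + 11.65)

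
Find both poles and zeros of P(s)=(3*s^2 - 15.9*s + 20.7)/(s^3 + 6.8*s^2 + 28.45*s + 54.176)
Set denominator = 0: s^3 + 6.8*s^2 + 28.45*s + 54.176 = (s + 3.2)(s^2 + 3.6*s + 16.93) = 0 → Poles: -1.8 + 3.7j, -1.8 - 3.7j, -3.2
Set numerator = 0: 3*s^2 - 15.9*s + 20.7 = 3*(s - 3)(s - 2.3) = 0 → Zeros: 2.3, 3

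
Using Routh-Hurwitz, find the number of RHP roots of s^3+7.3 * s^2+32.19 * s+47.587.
Routh array:
s^3: [1, 32.19]; s^2: [7.3, 47.587]; s^1: [25.6712]; s^0: [47.587]
First column: [1, 7.3, 25.6712, 47.587]. Sign changes = RHP roots = 0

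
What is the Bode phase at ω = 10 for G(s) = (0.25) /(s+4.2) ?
Substitute s = j*10: G(j10) = 0.00892554 - 0.0212513j.
∠G(j10) = atan2(Im, Re) = atan2(-0.0212513, 0.00892554) = -67.22°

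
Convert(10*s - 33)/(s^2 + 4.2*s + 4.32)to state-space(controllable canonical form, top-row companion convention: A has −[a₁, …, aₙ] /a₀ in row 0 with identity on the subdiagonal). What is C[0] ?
Reachable canonical form: C = numerator coefficients (right-aligned, zero-padded to length n).
num = 10*s - 33, C = [[10, -33]].
C[0] = 10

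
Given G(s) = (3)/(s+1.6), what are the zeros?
Numerator is a nonzero constant (3) → Zeros: none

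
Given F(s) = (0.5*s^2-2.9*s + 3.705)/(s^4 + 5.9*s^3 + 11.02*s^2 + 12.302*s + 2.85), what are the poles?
Set denominator = 0: s^4 + 5.9*s^3 + 11.02*s^2 + 12.302*s + 2.85 = (s + 0.3)(s + 3.8)(s^2 + 1.8*s + 2.5) = 0 → Poles: -0.3, -0.9 + 1.3j, -0.9 - 1.3j, -3.8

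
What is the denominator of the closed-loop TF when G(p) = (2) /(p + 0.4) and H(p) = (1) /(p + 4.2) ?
Characteristic poly = G_den * H_den + G_num * H_num = (p^2 + 4.6*p + 1.68) + (2) = p^2 + 4.6*p + 3.68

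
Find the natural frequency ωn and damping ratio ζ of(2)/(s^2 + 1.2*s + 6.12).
Underdamped: complex pole -0.6 + 2.4j. ωn = |pole| = 2.474, ζ = -Re(pole)/ωn = 0.2425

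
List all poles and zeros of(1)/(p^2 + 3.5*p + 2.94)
Set denominator = 0: p^2 + 3.5*p + 2.94 = (p + 2.1)(p + 1.4) = 0 → Poles: -1.4, -2.1
Numerator is a nonzero constant (1) → Zeros: none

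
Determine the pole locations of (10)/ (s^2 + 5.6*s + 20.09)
Set denominator = 0: s^2 + 5.6*s + 20.09 = 0 → Poles: -2.8 + 3.5j, -2.8 - 3.5j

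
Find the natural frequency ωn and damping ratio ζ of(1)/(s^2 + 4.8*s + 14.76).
Underdamped: complex pole -2.4 + 3j. ωn = |pole| = 3.842, ζ = -Re(pole)/ωn = 0.6247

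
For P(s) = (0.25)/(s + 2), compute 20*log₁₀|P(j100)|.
Substitute s = j*100: P(j100) = 4.998e-05 - 0.002499j.
|P(j100)| = sqrt(Re² + Im²) = 0.0025.
20*log₁₀(0.0025) = -52.04 dB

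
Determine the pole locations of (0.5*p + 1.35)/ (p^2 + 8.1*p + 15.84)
Set denominator = 0: p^2 + 8.1*p + 15.84 = (p + 4.8)(p + 3.3) = 0 → Poles: -3.3, -4.8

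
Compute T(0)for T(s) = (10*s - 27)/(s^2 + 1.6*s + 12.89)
DC gain = T(0) = num(0)/den(0) = -27/12.89 = -2.095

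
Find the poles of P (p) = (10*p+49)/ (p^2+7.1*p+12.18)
Set denominator = 0: p^2 + 7.1*p + 12.18 = (p + 2.9)(p + 4.2) = 0 → Poles: -2.9, -4.2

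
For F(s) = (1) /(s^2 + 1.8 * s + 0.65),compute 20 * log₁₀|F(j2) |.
Substitute s = j*2: F(j2) = -0.13853 - 0.148868j.
|F(j2)| = sqrt(Re² + Im²) = 0.2034.
20*log₁₀(0.2034) = -13.84 dB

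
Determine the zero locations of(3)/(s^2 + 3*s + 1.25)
Numerator is a nonzero constant (3) → Zeros: none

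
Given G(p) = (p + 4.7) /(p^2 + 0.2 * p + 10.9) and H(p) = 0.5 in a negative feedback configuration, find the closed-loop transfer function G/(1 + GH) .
Closed-loop T = G/(1+GH).
Numerator: G_num * H_den = p + 4.7.
Denominator: G_den * H_den + G_num * H_num = (p^2 + 0.2*p + 10.9) + (0.5*p + 2.35) = p^2 + 0.7*p + 13.25.
T(p) = (p + 4.7)/(p^2 + 0.7*p + 13.25)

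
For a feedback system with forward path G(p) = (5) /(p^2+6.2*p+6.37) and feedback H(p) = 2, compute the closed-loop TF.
Closed-loop T = G/(1+GH).
Numerator: G_num * H_den = 5.
Denominator: G_den * H_den + G_num * H_num = (p^2 + 6.2*p + 6.37) + (10) = p^2 + 6.2*p + 16.37.
T(p) = (5)/(p^2 + 6.2*p + 16.37)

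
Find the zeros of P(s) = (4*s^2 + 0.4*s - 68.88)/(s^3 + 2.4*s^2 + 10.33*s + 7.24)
Set numerator = 0: 4*s^2 + 0.4*s - 68.88 = 4*(s - 4.1)(s + 4.2) = 0 → Zeros: -4.2, 4.1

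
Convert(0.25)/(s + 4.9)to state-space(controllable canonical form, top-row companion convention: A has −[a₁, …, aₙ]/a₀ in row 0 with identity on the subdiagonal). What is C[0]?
Reachable canonical form: C = numerator coefficients (right-aligned, zero-padded to length n).
num = 0.25, C = [[0.25]].
C[0] = 0.25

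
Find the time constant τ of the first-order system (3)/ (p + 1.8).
First-order system: τ = -1/pole. Pole = -1.8. τ = -1/(-1.8) = 0.5556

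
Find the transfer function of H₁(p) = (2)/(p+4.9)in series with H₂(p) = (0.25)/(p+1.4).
Series: H = H₁ · H₂ = (n₁·n₂)/(d₁·d₂).
Num: n₁·n₂ = 0.5. Den: d₁·d₂ = p^2 + 6.3*p + 6.86.
H(p) = (0.5)/(p^2 + 6.3*p + 6.86)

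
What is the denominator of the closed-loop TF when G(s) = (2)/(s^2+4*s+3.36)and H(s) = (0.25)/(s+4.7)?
Characteristic poly = G_den * H_den + G_num * H_num = (s^3 + 8.7*s^2 + 22.16*s + 15.792) + (0.5) = s^3 + 8.7*s^2 + 22.16*s + 16.292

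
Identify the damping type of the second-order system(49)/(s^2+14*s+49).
Standard form: ωn²/(s²+2ζωn·s+ωn²) gives ωn=7, ζ=1.
Critically damped (ζ = 1)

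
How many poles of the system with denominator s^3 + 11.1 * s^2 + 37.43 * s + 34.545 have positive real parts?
s^3 + 11.1*s^2 + 37.43*s + 34.545 = (s + 1.5)(s + 4.7)(s + 4.9). Poles: -1.5, -4.7, -4.9. RHP poles (Re>0): 0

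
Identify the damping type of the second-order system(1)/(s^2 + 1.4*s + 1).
Standard form: ωn²/(s²+2ζωn·s+ωn²) gives ωn=1, ζ=0.7.
Underdamped (ζ = 0.7 < 1)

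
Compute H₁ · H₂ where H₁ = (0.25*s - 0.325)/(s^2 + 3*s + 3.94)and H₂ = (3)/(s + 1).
Series: H = H₁ · H₂ = (n₁·n₂)/(d₁·d₂).
Num: n₁·n₂ = 0.75*s - 0.975. Den: d₁·d₂ = s^3 + 4*s^2 + 6.94*s + 3.94.
H(s) = (0.75*s - 0.975)/(s^3 + 4*s^2 + 6.94*s + 3.94)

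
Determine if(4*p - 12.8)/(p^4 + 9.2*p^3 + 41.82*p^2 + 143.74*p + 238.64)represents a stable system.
Denominator: p^4 + 9.2*p^3 + 41.82*p^2 + 143.74*p + 238.64 = (p + 4)(p + 3.8)(p^2 + 1.4*p + 15.7). Poles: -0.7 + 3.9j, -0.7 - 3.9j, -3.8, -4. All Re(p)<0: Yes (stable)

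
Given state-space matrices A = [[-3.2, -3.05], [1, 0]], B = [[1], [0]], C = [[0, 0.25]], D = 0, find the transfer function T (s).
T(s) = C(sI - A)⁻¹B + D.
Characteristic polynomial det(sI - A) = s^2 + 3.2*s + 3.05.
Numerator from C·adj(sI-A)·B + D·det(sI-A) = 0.25.
T(s) = (0.25)/(s^2 + 3.2*s + 3.05)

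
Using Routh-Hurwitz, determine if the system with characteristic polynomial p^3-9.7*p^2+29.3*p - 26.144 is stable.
Routh array:
p^3: [1, 29.3]; p^2: [-9.7, -26.144]; p^1: [26.6047]; p^0: [-26.144]
First column: [1, -9.7, 26.6047, -26.144]. Sign changes = 3.
No, unstable (3 RHP root(s))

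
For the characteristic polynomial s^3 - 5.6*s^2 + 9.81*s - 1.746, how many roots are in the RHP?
s^3 - 5.6*s^2 + 9.81*s - 1.746 = (s - 0.2)(s^2 - 5.4*s + 8.73). Poles: 0.2, 2.7 + 1.2j, 2.7 - 1.2j. RHP poles (Re>0): 3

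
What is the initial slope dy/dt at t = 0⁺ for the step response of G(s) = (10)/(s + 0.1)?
IVT: y'(0⁺) = lim_{s→∞} s²·Y(s) = lim_{s→∞} s·G(s).
deg(num) = 0, deg(den) = 1, relative degree = 1, so s·G(s) → (leading num)/(leading den) = 10/1 = 10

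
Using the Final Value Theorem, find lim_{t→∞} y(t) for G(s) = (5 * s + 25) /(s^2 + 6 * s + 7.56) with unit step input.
FVT: lim_{t→∞} y(t) = lim_{s→0} s*Y(s) where Y(s) = G(s)/s.
= lim_{s→0} G(s) = G(0) = num(0)/den(0) = 25/7.56 = 3.307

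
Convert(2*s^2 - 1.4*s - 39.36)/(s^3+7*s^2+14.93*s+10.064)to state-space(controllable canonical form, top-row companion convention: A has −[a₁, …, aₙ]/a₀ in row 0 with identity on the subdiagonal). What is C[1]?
Reachable canonical form: C = numerator coefficients (right-aligned, zero-padded to length n).
num = 2*s^2 - 1.4*s - 39.36, C = [[2, -1.4, -39.36]].
C[1] = -1.4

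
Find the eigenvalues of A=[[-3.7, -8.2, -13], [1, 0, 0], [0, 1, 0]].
Eigenvalues solve det(λI - A) = 0.
Characteristic polynomial: λ^3 + 3.7*λ^2 + 8.2*λ + 13 = 0.
Factor: (λ + 2.5)(λ^2 + 1.2*λ + 5.2) = 0.
Roots: -0.6 + 2.2j, -0.6 - 2.2j, -2.5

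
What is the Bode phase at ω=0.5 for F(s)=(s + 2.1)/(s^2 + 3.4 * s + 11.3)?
Substitute s = j*0.5: F(j0.5) = 0.192452 + 0.0156409j.
∠F(j0.5) = atan2(Im, Re) = atan2(0.0156409, 0.192452) = 4.65°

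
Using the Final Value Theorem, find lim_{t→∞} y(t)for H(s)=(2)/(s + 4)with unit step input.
FVT: lim_{t→∞} y(t) = lim_{s→0} s*Y(s) where Y(s) = H(s)/s.
= lim_{s→0} H(s) = H(0) = num(0)/den(0) = 2/4 = 0.5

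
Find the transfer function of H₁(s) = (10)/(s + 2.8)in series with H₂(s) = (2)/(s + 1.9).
Series: H = H₁ · H₂ = (n₁·n₂)/(d₁·d₂).
Num: n₁·n₂ = 20. Den: d₁·d₂ = s^2 + 4.7*s + 5.32.
H(s) = (20)/(s^2 + 4.7*s + 5.32)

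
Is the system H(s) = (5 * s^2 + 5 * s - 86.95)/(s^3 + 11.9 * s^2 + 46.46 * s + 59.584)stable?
Denominator: s^3 + 11.9*s^2 + 46.46*s + 59.584 = (s + 3.2)(s + 3.8)(s + 4.9). Poles: -3.2, -3.8, -4.9. All Re(p)<0: Yes (stable)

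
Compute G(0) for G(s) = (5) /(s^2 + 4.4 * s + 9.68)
DC gain = G(0) = num(0)/den(0) = 5/9.68 = 0.5165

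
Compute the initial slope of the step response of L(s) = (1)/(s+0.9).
IVT: y'(0⁺) = lim_{s→∞} s²·Y(s) = lim_{s→∞} s·L(s).
deg(num) = 0, deg(den) = 1, relative degree = 1, so s·L(s) → (leading num)/(leading den) = 1/1 = 1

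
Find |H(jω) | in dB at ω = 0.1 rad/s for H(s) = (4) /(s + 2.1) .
Substitute s = j*0.1: H(j0.1) = 1.90045 - 0.0904977j.
|H(j0.1)| = sqrt(Re² + Im²) = 1.903.
20*log₁₀(1.903) = 5.59 dB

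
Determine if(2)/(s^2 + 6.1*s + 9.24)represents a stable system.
Denominator: s^2 + 6.1*s + 9.24 = (s + 2.8)(s + 3.3). Poles: -2.8, -3.3. All Re(p)<0: Yes (stable)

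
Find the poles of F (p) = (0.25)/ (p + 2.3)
Set denominator = 0: p + 2.3 = 0 → Poles: -2.3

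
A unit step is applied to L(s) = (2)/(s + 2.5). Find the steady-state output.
FVT: lim_{t→∞} y(t) = lim_{s→0} s*Y(s) where Y(s) = L(s)/s.
= lim_{s→0} L(s) = L(0) = num(0)/den(0) = 2/2.5 = 0.8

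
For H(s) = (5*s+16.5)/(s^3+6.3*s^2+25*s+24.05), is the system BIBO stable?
Denominator: s^3 + 6.3*s^2 + 25*s + 24.05 = (s + 1.3)(s^2 + 5*s + 18.5). Poles: -1.3, -2.5 + 3.5j, -2.5 - 3.5j. All Re(p)<0: Yes (stable)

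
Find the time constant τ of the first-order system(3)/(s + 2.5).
First-order system: τ = -1/pole. Pole = -2.5. τ = -1/(-2.5) = 0.4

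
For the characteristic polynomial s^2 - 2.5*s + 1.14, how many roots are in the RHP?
s^2 - 2.5*s + 1.14 = (s - 0.6)(s - 1.9). Poles: 0.6, 1.9. RHP poles (Re>0): 2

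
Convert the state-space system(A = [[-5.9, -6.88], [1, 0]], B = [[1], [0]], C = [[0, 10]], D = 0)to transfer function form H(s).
H(s) = C(sI - A)⁻¹B + D.
Characteristic polynomial det(sI - A) = s^2 + 5.9*s + 6.88.
Numerator from C·adj(sI-A)·B + D·det(sI-A) = 10.
H(s) = (10)/(s^2 + 5.9*s + 6.88)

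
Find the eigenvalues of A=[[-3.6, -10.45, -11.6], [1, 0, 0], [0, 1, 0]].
Eigenvalues solve det(λI - A) = 0.
Characteristic polynomial: λ^3 + 3.6*λ^2 + 10.45*λ + 11.6 = 0.
Factor: (λ + 1.6)(λ^2 + 2*λ + 7.25) = 0.
Roots: -1 + 2.5j, -1 - 2.5j, -1.6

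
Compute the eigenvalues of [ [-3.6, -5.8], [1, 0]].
Eigenvalues solve det(λI - A) = 0.
Characteristic polynomial: λ^2 + 3.6*λ + 5.8 = 0.
Roots: -1.8 + 1.6j, -1.8 - 1.6j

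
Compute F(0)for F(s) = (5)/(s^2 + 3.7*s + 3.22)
DC gain = F(0) = num(0)/den(0) = 5/3.22 = 1.553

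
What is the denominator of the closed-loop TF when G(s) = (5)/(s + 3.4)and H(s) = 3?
Characteristic poly = G_den * H_den + G_num * H_num = (s + 3.4) + (15) = s + 18.4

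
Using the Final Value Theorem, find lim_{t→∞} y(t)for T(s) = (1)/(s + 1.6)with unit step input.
FVT: lim_{t→∞} y(t) = lim_{s→0} s*Y(s) where Y(s) = T(s)/s.
= lim_{s→0} T(s) = T(0) = num(0)/den(0) = 1/1.6 = 0.625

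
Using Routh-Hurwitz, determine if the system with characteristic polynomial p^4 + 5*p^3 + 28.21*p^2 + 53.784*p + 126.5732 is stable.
Routh array:
p^4: [1, 28.21, 126.5732]; p^3: [5, 53.784]; p^2: [17.4532, 126.5732]; p^1: [17.5233]; p^0: [126.5732]
First column: [1, 5, 17.4532, 17.5233, 126.5732]. Sign changes = 0.
Yes, stable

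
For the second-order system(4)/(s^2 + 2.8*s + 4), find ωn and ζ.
Standard form: ωn²/(s²+2ζωn·s+ωn²).
const=4=ωn² → ωn=2, s coeff=2.8=2ζωn → ζ=0.7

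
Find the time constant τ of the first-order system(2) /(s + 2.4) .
First-order system: τ = -1/pole. Pole = -2.4. τ = -1/(-2.4) = 0.4167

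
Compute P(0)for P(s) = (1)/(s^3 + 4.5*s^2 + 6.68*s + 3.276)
DC gain = P(0) = num(0)/den(0) = 1/3.276 = 0.3053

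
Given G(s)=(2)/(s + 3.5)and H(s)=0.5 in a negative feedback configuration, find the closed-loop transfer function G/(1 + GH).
Closed-loop T = G/(1+GH).
Numerator: G_num * H_den = 2.
Denominator: G_den * H_den + G_num * H_num = (s + 3.5) + (1) = s + 4.5.
T(s) = (2)/(s + 4.5)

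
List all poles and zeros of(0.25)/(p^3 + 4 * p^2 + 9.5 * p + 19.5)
Set denominator = 0: p^3 + 4*p^2 + 9.5*p + 19.5 = (p + 3)(p^2 + p + 6.5) = 0 → Poles: -0.5 + 2.5j, -0.5 - 2.5j, -3
Numerator is a nonzero constant (0.25) → Zeros: none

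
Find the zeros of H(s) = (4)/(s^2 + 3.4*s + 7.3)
Numerator is a nonzero constant (4) → Zeros: none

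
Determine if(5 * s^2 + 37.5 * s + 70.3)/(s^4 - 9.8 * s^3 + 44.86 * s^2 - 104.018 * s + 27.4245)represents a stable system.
Denominator: s^4 - 9.8*s^3 + 44.86*s^2 - 104.018*s + 27.4245 = (s - 4.7)(s - 0.3)(s^2 - 4.8*s + 19.45). Poles: 0.3, 2.4 + 3.7j, 2.4 - 3.7j, 4.7. All Re(p)<0: No (unstable)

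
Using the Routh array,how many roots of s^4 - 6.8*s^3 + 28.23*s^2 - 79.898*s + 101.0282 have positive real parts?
Routh array:
s^4: [1, 28.23, 101.0282]; s^3: [-6.8, -79.898]; s^2: [16.4803, 101.0282]; s^1: [-38.2124]; s^0: [101.0282]
First column: [1, -6.8, 16.4803, -38.2124, 101.0282]. Sign changes = RHP roots = 4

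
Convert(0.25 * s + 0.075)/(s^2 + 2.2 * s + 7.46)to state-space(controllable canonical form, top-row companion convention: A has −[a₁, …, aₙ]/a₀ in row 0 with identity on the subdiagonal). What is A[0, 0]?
Reachable canonical form for den = s^2 + 2.2*s + 7.46: top row of A = -[a₁,a₂,...,aₙ]/a₀, ones on the subdiagonal, zeros elsewhere.
A = [[-2.2, -7.46], [1, 0]].
A[0,0] = -2.2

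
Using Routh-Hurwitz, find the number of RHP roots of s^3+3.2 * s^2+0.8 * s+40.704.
Routh array:
s^3: [1, 0.8]; s^2: [3.2, 40.704]; s^1: [-11.92]; s^0: [40.704]
First column: [1, 3.2, -11.92, 40.704]. Sign changes = RHP roots = 2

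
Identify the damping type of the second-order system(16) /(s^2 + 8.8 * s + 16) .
Standard form: ωn²/(s²+2ζωn·s+ωn²) gives ωn=4, ζ=1.1.
Overdamped (ζ = 1.1 > 1)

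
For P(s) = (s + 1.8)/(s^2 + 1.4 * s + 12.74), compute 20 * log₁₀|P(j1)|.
Substitute s = j*1: P(j1) = 0.161187 + 0.0659572j.
|P(j1)| = sqrt(Re² + Im²) = 0.1742.
20*log₁₀(0.1742) = -15.18 dB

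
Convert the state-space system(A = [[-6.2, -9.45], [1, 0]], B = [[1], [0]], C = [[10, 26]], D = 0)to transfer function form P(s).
P(s) = C(sI - A)⁻¹B + D.
Characteristic polynomial det(sI - A) = s^2 + 6.2*s + 9.45.
Numerator from C·adj(sI-A)·B + D·det(sI-A) = 10*s + 26.
P(s) = (10*s + 26)/(s^2 + 6.2*s + 9.45)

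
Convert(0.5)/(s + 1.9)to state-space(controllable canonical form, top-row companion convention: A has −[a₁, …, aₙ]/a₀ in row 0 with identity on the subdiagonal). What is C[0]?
Reachable canonical form: C = numerator coefficients (right-aligned, zero-padded to length n).
num = 0.5, C = [[0.5]].
C[0] = 0.5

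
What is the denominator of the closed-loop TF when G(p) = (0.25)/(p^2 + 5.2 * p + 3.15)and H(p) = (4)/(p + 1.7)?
Characteristic poly = G_den * H_den + G_num * H_num = (p^3 + 6.9*p^2 + 11.99*p + 5.355) + (1) = p^3 + 6.9*p^2 + 11.99*p + 6.355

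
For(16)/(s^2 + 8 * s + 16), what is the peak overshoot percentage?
Standard form: ωn²/(s²+2ζωn·s+ωn²) → ωn = 4, ζ = 1.
ζ ≥ 1, so the response is non-oscillatory: peak overshoot = 0%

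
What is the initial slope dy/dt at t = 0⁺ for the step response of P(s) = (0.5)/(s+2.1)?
IVT: y'(0⁺) = lim_{s→∞} s²·Y(s) = lim_{s→∞} s·P(s).
deg(num) = 0, deg(den) = 1, relative degree = 1, so s·P(s) → (leading num)/(leading den) = 0.5/1 = 0.5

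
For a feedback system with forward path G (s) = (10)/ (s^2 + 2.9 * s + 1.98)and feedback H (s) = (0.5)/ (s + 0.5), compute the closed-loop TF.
Closed-loop T = G/(1+GH).
Numerator: G_num * H_den = 10*s + 5.
Denominator: G_den * H_den + G_num * H_num = (s^3 + 3.4*s^2 + 3.43*s + 0.99) + (5) = s^3 + 3.4*s^2 + 3.43*s + 5.99.
T(s) = (10*s + 5)/(s^3 + 3.4*s^2 + 3.43*s + 5.99)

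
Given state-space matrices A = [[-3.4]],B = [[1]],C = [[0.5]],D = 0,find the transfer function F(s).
F(s) = C(sI - A)⁻¹B + D.
Characteristic polynomial det(sI - A) = s + 3.4.
Numerator from C·adj(sI-A)·B + D·det(sI-A) = 0.5.
F(s) = (0.5)/(s + 3.4)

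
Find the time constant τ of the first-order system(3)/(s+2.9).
First-order system: τ = -1/pole. Pole = -2.9. τ = -1/(-2.9) = 0.3448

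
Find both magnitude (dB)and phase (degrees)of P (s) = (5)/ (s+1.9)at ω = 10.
Substitute s = j*10: P(j10) = 0.09169 - 0.482579j.
|P| = 20*log₁₀(sqrt(Re²+Im²)) = -6.17 dB.
∠P = atan2(Im, Re) = -79.24°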